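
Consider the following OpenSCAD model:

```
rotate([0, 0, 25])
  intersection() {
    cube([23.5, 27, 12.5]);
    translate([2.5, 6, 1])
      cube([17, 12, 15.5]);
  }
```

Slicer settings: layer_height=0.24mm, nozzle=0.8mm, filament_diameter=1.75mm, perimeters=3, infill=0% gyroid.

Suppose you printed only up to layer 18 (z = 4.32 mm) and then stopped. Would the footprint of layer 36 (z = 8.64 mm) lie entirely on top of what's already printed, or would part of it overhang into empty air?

entirely on top

Compare the two slices. At z = 4.32: the cube is present — its section is the full 23.5×27 rectangle (area 634.50 mm²); the cube at (2.5, 6) is present — its section is the full 17×12 rectangle (area 204.00 mm²); Keeping only the common overlap: the 17×12 cube at (2.5, 6) lies inside the 23.5×27 cube, so the common part is the 17×12 cube at (2.5, 6) itself — area = 204.00 mm²; (rotated 25° about Z; rotation is an isometry so areas/perimeters/island counts are preserved). At z = 8.64: the 23.5×27 cube contributes its full rectangle (area 634.50 mm²); the cube at (2.5, 6) (footprint 17×12) is included at this height (area 204.00 mm²); After intersecting: the 17×12 cube at (2.5, 6) lies inside the 23.5×27 cube, so the common part is the 17×12 cube at (2.5, 6) itself — area = 204.00 mm²; (whole slice rotated 25° about Z — lengths, areas and connectivity unchanged). Checking containment: the cross-section at z = 8.64 is a subset of the cross-section at z = 4.32.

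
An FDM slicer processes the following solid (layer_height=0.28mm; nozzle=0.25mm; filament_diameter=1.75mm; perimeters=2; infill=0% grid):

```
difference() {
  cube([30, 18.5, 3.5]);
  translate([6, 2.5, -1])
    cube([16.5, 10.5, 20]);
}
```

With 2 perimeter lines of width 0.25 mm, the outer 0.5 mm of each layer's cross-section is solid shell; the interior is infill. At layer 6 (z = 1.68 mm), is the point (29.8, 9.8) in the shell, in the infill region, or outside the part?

At z = 1.68 mm: the 30×18.5 cube contributes its full rectangle; the 16.5×10.5 cube at (6, 2.5) contributes its full rectangle; After the difference (first − rest): starting from the 30×18.5 cube, the 16.5×10.5 cube at (6, 2.5) lies wholly inside it (removes its full 173.25 mm² and its 54.00 mm outline becomes a hole wall) — 1 connected region with 1 hole. Overall, the cross-section is one region with 1 hole. The nearest boundary edge runs (30.00, 18.50)→(30.00, 0.00); distance from the point to it = 0.20 mm. The point is inside the cross-section, 0.20 mm from the nearest boundary — within the 0.5 mm shell band (2 × 0.25).

shell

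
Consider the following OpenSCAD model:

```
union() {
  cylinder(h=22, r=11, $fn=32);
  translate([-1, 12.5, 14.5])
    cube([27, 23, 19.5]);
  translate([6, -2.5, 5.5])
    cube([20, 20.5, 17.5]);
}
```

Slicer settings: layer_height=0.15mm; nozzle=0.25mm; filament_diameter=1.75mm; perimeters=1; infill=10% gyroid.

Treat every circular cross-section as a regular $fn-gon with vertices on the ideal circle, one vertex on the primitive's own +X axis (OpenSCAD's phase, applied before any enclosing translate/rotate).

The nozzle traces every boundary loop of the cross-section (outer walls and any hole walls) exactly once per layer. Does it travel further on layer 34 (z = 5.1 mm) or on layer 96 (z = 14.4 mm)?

Layer 34 (z = 5.1): the r=11 cylinder gives a regular 32-gon of circumradius 11 (constant along its height) (perimeter = 2·32·11.000·sin(180°/32) = 69.00 mm); the cube at (-1, 12.5) does not reach this height (z outside [14.5, 34]); the cube at (6, -2.5) is absent (z outside [5.5, 23]); Combining (union): only the r=11 cylinder is present, so the union is just that shape — boundary = 69.00 mm. So its perimeter = 69.00 mm. Layer 96 (z = 14.4): the cylinder: section is a regular 32-gon, circumradius r=11 (perimeter = 2·32·11.000·sin(180°/32) = 69.00 mm); the cube at (-1, 12.5) is not intersected at this z (z outside [14.5, 34]); the cube at (6, -2.5) is present — its section is the full 20×20.5 rectangle (perimeter 81.00 mm); Merging all regions: the regions partially overlap (shared area 44.27 mm²), so the edge portions inside another operand are dropped and the merged outline is re-measured after clipping — boundary = 120.18 mm. So its perimeter = 120.18 mm. Layer 96 is larger (120.18 vs 69.00 mm).

layer 96 (z = 14.4 mm)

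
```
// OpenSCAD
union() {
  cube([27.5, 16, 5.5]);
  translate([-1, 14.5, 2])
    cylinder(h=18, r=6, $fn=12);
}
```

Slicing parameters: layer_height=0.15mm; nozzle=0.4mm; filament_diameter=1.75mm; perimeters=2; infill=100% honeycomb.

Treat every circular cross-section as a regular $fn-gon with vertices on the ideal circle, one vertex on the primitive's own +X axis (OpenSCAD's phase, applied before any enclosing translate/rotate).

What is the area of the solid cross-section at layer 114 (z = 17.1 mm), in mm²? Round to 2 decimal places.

At z = 17.1 mm: the cube does not reach this height (z outside [0, 5.5]); the r=6 cylinder at (-1, 14.5) contributes a regular 12-gon of circumradius 6 (area = (12/2)·6.000²·sin(360°/12) = 108.00 mm²); Combining (union): only the r=6 cylinder at (-1, 14.5) is present, so the union is just that shape — area = 108.00 mm². Overall, the cross-section is a single solid region. Net area = 108.00 mm².

108.00 mm²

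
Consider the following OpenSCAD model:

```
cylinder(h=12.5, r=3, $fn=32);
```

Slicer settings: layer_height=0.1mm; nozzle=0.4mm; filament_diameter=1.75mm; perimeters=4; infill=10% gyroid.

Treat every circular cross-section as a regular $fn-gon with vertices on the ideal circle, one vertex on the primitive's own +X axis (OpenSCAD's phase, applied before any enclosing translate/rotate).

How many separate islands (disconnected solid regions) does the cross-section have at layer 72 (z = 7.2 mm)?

At z = 7.2 mm: the cylinder: section is a regular 32-gon, circumradius r=3. Overall, the cross-section is a single solid region. Island count = 1.

1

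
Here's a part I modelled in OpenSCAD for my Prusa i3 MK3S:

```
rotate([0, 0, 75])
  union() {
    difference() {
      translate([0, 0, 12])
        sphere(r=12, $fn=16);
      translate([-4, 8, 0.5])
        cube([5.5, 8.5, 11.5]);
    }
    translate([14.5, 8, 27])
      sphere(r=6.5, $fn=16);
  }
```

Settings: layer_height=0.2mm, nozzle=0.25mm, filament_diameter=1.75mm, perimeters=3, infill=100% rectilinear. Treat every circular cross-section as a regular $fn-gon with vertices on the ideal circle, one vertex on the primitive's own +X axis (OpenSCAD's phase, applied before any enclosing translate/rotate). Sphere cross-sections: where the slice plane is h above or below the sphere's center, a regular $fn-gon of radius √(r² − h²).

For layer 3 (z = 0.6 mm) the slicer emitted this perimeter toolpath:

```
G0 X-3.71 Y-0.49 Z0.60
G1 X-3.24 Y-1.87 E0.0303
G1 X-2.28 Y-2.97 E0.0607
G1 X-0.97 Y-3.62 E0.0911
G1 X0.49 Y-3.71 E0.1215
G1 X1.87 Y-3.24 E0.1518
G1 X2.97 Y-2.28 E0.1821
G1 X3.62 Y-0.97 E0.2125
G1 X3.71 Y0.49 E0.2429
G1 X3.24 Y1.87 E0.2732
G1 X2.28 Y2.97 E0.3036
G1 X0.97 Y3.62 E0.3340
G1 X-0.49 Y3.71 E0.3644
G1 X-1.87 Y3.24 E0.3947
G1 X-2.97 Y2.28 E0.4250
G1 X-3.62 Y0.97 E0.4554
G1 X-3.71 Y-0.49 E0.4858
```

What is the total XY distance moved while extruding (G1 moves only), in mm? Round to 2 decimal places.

23.37 mm

Sum the Euclidean lengths of each G1 segment: total = 23.37 mm.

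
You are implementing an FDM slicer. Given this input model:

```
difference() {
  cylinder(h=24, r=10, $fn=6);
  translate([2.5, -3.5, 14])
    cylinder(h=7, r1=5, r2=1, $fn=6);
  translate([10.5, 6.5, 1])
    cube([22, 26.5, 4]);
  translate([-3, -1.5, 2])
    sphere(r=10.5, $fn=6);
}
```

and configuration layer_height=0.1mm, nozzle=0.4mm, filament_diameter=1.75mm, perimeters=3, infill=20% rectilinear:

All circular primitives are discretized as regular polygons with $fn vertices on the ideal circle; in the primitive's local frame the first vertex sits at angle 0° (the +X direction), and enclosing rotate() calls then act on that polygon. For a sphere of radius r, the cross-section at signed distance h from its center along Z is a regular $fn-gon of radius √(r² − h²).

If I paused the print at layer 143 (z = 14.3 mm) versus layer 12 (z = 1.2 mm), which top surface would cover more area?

layer 143 (z = 14.3 mm)

Layer 143 (z = 14.3): the cylinder: section is a regular 6-gon, circumradius r=10 (area = (6/2)·10.000²·sin(360°/6) = 259.81 mm²); the cone at (2.5, -3.5) contributes a regular 6-gon of circumradius 4.829 (interpolated between r1=5 and r2=1 at t=0.043) (area = (6/2)·4.829²·sin(360°/6) = 60.57 mm²); the cube at (10.5, 6.5) does not reach this height (z outside [1, 5]); the sphere at (-3, -1.5) is not intersected at this z (|z−center|=12.300 > r=10.5); Taking the first minus the rest: starting from the r=10 cylinder (259.81 mm²), the cone at (2.5, -3.5) lies wholly inside it (removes its full 60.57 mm² and its 28.97 mm outline becomes a hole wall) — area = 199.23 mm². So its area = 199.23 mm². Layer 12 (z = 1.2): the cylinder: section is a regular 6-gon, circumradius r=10 (area = (6/2)·10.000²·sin(360°/6) = 259.81 mm²); the cone at (2.5, -3.5) does not reach this height (z outside [14, 21]); the 22×26.5 cube at (10.5, 6.5) contributes its full rectangle (area 583.00 mm²); the r=10.5 sphere at (-3, -1.5) slices to a regular 6-gon of circumradius 10.469 (√(r²−h²) with h=0.8 from center) (area = (6/2)·10.469²·sin(360°/6) = 284.78 mm²); After the difference (first − rest): starting from the r=10 cylinder (259.81 mm²), the 22×26.5 cube at (10.5, 6.5) misses the remaining region (no effect); the r=10.5 sphere at (-3, -1.5) partially overlaps it — only the 206.77 mm² overlap (of its 284.78 mm²) is removed, clipping the outline — area = 53.04 mm². So its area = 53.04 mm². Layer 143 is larger (199.23 vs 53.04 mm²).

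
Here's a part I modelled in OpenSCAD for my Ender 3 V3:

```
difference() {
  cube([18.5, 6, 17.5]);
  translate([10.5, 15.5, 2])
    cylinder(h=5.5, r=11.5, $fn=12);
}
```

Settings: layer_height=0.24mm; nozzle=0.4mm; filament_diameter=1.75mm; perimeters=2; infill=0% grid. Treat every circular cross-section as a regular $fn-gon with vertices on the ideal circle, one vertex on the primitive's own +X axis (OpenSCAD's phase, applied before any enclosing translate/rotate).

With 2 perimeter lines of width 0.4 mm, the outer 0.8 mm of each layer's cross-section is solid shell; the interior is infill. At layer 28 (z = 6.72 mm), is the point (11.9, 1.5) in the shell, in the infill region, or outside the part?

infill

At z = 6.72 mm: the 18.5×6 cube contributes its full rectangle; the cylinder at (10.5, 15.5): section is a regular 12-gon, circumradius r=11.5; Taking the first minus the rest: starting from the 18.5×6 cube, the r=11.5 cylinder at (10.5, 15.5) partially overlaps it — only the 14.35 mm² overlap (of its 396.75 mm²) is removed, clipping the outline — 1 connected region. Overall, the cross-section is a single solid region. The nearest boundary edge runs (18.50, 0.00)→(0.00, 0.00); distance from the point to it = 1.50 mm. The point is inside the cross-section and 1.50 mm from the nearest boundary — more than the 0.8 mm shell width (2 × 0.4), so it's in the infill interior.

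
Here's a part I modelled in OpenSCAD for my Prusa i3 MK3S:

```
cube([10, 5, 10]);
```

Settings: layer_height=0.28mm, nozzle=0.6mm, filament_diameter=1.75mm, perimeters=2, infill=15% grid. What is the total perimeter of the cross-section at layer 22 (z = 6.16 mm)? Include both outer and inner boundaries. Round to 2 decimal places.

At z = 6.16 mm: the cube (footprint 10×5) is included at this height (perimeter 30.00 mm). Overall, the cross-section is a single solid region. Total boundary length (outer) = 30.00 mm.

30.00 mm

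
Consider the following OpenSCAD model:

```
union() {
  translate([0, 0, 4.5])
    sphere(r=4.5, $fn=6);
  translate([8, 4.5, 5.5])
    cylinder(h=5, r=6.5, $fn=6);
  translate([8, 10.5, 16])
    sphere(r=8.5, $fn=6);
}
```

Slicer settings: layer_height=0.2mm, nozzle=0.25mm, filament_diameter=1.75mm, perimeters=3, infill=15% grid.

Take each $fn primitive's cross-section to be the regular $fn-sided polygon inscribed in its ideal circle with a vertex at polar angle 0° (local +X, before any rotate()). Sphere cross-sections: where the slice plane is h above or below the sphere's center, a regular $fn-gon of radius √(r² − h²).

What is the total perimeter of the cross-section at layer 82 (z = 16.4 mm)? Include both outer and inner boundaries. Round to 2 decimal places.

At z = 16.4 mm: the sphere is absent (|z−center|=11.900 > r=4.5); the cylinder at (8, 4.5) is absent (z outside [5.5, 10.5]); the r=8.5 sphere at (8, 10.5) contributes a regular 6-gon of circumradius √(8.5²−0.4²) = 8.491 (perimeter = 2·6·8.491·sin(180°/6) = 50.94 mm); Merging all regions: only the r=8.5 sphere at (8, 10.5) is present, so the union is just that shape — boundary = 50.94 mm. Overall, the cross-section is a single solid region. Total boundary length (outer) = 50.94 mm.

50.94 mm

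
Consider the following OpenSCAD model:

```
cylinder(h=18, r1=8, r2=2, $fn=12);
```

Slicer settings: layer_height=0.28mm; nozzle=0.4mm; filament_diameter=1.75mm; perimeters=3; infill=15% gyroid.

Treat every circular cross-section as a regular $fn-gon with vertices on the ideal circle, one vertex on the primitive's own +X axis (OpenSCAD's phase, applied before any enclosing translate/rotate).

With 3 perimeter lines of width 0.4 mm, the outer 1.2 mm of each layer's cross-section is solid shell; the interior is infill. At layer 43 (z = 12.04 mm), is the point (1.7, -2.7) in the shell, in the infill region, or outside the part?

shell

At z = 12.04 mm: the cone contributes a regular 12-gon of circumradius 3.987 (interpolated between r1=8 and r2=2 at t=0.669). Overall, the cross-section is a single solid region. The nearest boundary edge runs (1.99, -3.45)→(3.45, -1.99); distance from the point to it = 0.74 mm. The point is inside the cross-section, 0.74 mm from the nearest boundary — within the 1.2 mm shell band (3 × 0.4).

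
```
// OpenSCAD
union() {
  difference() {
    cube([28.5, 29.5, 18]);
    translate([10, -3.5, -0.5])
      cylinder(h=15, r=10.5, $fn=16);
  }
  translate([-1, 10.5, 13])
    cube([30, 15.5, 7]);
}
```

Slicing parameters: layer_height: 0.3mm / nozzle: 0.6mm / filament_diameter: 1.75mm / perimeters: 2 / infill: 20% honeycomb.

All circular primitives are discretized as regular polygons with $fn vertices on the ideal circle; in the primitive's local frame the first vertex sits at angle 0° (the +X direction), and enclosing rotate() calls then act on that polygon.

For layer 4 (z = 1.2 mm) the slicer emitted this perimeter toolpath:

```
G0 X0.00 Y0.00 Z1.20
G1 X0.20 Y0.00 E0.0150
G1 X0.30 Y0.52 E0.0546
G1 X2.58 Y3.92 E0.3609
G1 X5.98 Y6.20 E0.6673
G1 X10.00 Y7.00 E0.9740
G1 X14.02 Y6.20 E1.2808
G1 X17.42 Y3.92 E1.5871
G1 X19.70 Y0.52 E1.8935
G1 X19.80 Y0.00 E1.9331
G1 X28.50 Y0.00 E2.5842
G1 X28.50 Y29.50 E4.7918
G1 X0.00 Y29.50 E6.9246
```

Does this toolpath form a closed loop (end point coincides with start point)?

Start point (G0): (0.00, 0.00). End point (last G1): the path does not return to the start — open.

no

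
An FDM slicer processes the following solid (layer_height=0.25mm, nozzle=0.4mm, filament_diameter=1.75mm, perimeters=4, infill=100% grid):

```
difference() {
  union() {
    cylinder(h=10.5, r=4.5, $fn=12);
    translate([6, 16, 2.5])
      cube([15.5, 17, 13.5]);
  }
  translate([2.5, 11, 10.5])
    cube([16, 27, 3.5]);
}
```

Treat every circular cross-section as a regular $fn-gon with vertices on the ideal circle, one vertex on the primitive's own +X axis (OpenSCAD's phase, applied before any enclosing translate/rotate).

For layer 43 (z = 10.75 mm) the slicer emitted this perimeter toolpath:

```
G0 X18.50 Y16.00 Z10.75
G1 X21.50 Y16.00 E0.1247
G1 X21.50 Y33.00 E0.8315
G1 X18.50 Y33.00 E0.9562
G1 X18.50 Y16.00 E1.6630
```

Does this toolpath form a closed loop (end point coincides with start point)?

Start point (G0): (18.50, 16.00). End point (last G1): the path returns to the start — closed.

yes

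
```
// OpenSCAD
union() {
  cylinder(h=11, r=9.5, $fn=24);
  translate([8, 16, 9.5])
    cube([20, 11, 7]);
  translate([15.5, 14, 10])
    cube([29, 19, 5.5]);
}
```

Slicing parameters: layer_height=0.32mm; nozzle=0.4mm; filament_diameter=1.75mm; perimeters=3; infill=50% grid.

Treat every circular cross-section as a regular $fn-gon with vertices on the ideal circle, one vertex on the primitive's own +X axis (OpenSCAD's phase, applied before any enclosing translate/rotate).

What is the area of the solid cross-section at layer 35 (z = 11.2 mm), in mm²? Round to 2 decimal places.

633.50 mm²

At z = 11.2 mm: the cylinder is not intersected at this z (z outside [0, 11]); the cube at (8, 16) (footprint 20×11) is included at this height (area 220.00 mm²); the cube at (15.5, 14) is present — its section is the full 29×19 rectangle (area 551.00 mm²); Combining (union): the regions partially overlap — summed areas 771.00 mm² minus the doubly-counted overlap 137.50 mm² gives 633.50 mm² — area = 633.50 mm². Overall, the cross-section is a single solid region. Net area = 633.50 mm².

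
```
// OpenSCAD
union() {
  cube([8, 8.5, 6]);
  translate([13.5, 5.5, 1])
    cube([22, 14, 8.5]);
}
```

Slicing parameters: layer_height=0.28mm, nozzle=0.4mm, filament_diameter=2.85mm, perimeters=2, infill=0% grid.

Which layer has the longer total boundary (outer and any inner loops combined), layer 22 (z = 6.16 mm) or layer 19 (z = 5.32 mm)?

Layer 22 (z = 6.16): the cube is not intersected at this z (z outside [0, 6]); the cube at (13.5, 5.5) is present — its section is the full 22×14 rectangle (perimeter 72.00 mm); Merging all regions: only the 22×14 cube at (13.5, 5.5) is present, so the union is just that shape — boundary = 72.00 mm. So its perimeter = 72.00 mm. Layer 19 (z = 5.32): the 8×8.5 cube contributes its full rectangle (perimeter 33.00 mm); the cube at (13.5, 5.5) (footprint 22×14) is included at this height (perimeter 72.00 mm); Combining (union): the 2 present regions are separate (no shared area or edge), so areas and boundary lengths simply add and each stays a separate island — boundary = 105.00 mm. So its perimeter = 105.00 mm. Layer 19 is larger (105.00 vs 72.00 mm).

layer 19 (z = 5.32 mm)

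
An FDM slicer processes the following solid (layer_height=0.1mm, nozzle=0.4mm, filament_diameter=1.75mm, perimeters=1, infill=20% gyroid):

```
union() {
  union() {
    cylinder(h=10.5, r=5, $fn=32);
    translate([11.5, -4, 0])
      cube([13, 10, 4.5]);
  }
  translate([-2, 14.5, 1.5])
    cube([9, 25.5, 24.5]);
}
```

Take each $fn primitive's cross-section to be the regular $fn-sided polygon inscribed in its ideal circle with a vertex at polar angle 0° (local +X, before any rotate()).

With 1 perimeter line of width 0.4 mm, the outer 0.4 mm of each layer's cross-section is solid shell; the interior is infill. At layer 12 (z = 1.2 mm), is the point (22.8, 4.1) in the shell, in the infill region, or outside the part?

At z = 1.2 mm: the cylinder: section is a regular 32-gon, circumradius r=5; the cube at (11.5, -4) is present — its section is the full 13×10 rectangle; Merging all regions: the 2 present regions are separate (no shared area or edge), so areas and boundary lengths simply add and each stays a separate island — 2 connected regions; the cube at (-2, 14.5) is not intersected at this z (z outside [1.5, 26]); Taking the union: only the result so far is present, so the union is just that shape — 2 connected regions. Overall, the cross-section has 2 separate islands. The nearest boundary edge runs (24.50, 6.00)→(24.50, -4.00); distance from the point to it = 1.70 mm. (Shell/infill is judged within the island containing the point — the largest one.) The point is inside the cross-section and 1.70 mm from the nearest boundary — more than the 0.4 mm shell width (1 × 0.4), so it's in the infill interior.

infill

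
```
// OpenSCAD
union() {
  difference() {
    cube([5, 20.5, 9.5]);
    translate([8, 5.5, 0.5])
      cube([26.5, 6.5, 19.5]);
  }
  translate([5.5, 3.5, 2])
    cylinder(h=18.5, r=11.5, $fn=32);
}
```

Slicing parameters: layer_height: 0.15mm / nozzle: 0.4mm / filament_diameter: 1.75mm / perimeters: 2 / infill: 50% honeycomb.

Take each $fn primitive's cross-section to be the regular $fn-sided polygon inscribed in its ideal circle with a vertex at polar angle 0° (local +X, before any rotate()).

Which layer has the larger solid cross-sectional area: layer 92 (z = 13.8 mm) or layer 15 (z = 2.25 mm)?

Layer 92 (z = 13.8): the cube is not intersected at this z (z outside [0, 9.5]); the cube at (8, 5.5) (footprint 26.5×6.5) is included at this height (area 172.25 mm²); Subtracting the remaining from the first: the first operand is absent here, so nothing remains; the r=11.5 cylinder at (5.5, 3.5) contributes a regular 32-gon of circumradius 11.5 (area = (32/2)·11.500²·sin(360°/32) = 412.81 mm²); Merging all regions: only the r=11.5 cylinder at (5.5, 3.5) is present, so the union is just that shape — area = 412.81 mm². So its area = 412.81 mm². Layer 15 (z = 2.25): the cube is present — its section is the full 5×20.5 rectangle (area 102.50 mm²); the cube at (8, 5.5) is present — its section is the full 26.5×6.5 rectangle (area 172.25 mm²); Taking the first minus the rest: starting from the 5×20.5 cube (102.50 mm²), the 26.5×6.5 cube at (8, 5.5) misses the remaining region (no effect) — area = 102.50 mm²; the r=11.5 cylinder at (5.5, 3.5) contributes a regular 32-gon of circumradius 11.5 (area = (32/2)·11.500²·sin(360°/32) = 412.81 mm²); Taking the union: the regions partially overlap — summed areas 515.31 mm² minus the doubly-counted overlap 72.30 mm² gives 443.01 mm² — area = 443.01 mm². So its area = 443.01 mm². Layer 15 is larger (443.01 vs 412.81 mm²).

layer 15 (z = 2.25 mm)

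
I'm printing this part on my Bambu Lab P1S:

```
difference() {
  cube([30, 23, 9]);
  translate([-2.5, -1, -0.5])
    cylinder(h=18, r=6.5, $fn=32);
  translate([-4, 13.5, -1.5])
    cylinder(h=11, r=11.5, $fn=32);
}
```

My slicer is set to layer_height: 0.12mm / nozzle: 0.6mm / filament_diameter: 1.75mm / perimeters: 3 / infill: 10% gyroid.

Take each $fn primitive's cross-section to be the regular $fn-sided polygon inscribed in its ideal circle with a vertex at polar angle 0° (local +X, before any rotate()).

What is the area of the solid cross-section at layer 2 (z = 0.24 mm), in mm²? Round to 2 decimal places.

564.22 mm²

At z = 0.24 mm: the cube (footprint 30×23) is included at this height (area 690.00 mm²); the r=6.5 cylinder at (-2.5, -1) contributes a regular 32-gon of circumradius 6.5 (area = (32/2)·6.500²·sin(360°/32) = 131.88 mm²); the r=11.5 cylinder at (-4, 13.5) gives a regular 32-gon of circumradius 11.5 (constant along its height) (area = (32/2)·11.500²·sin(360°/32) = 412.81 mm²); Taking the first minus the rest: starting from the 30×23 cube (690.00 mm²), the r=6.5 cylinder at (-2.5, -1) partially overlaps it — only the 13.23 mm² overlap (of its 131.88 mm²) is removed, clipping the outline; the r=11.5 cylinder at (-4, 13.5) partially overlaps it — only the 112.55 mm² overlap (of its 412.81 mm²) is removed, clipping the outline — area = 564.22 mm². Overall, the cross-section is a single solid region. Net area = 564.22 mm².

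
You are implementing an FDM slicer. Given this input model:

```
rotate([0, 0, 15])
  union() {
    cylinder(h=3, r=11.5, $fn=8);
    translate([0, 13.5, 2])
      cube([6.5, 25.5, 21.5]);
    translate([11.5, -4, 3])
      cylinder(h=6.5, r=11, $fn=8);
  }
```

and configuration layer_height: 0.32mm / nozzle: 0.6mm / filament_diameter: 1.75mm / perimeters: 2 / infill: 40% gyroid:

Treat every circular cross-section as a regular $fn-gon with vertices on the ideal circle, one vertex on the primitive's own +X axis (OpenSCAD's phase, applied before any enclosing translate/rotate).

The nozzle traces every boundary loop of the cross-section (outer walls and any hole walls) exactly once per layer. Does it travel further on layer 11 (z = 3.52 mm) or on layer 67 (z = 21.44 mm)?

layer 11 (z = 3.52 mm)

Layer 11 (z = 3.52): the cylinder does not reach this height (z outside [0, 3]); the cube at (0, 13.5) is present — its section is the full 6.5×25.5 rectangle (perimeter 64.00 mm); the r=11 cylinder at (11.5, -4) gives a regular 8-gon of circumradius 11 (constant along its height) (perimeter = 2·8·11.000·sin(180°/8) = 67.35 mm); Taking the union: the 2 present regions are separate (no shared area or edge), so areas and boundary lengths simply add and each stays a separate island — boundary = 131.35 mm; (rotated 15° about Z; rotation is an isometry so areas/perimeters/island counts are preserved). So its perimeter = 131.35 mm. Layer 67 (z = 21.44): the cylinder is not intersected at this z (z outside [0, 3]); the cube at (0, 13.5) is present — its section is the full 6.5×25.5 rectangle (perimeter 64.00 mm); the cylinder at (11.5, -4) is not intersected at this z (z outside [3, 9.5]); Combining (union): only the 6.5×25.5 cube at (0, 13.5) is present, so the union is just that shape — boundary = 64.00 mm; (whole slice rotated 15° about Z — lengths, areas and connectivity unchanged). So its perimeter = 64.00 mm. Layer 11 is larger (131.35 vs 64.00 mm).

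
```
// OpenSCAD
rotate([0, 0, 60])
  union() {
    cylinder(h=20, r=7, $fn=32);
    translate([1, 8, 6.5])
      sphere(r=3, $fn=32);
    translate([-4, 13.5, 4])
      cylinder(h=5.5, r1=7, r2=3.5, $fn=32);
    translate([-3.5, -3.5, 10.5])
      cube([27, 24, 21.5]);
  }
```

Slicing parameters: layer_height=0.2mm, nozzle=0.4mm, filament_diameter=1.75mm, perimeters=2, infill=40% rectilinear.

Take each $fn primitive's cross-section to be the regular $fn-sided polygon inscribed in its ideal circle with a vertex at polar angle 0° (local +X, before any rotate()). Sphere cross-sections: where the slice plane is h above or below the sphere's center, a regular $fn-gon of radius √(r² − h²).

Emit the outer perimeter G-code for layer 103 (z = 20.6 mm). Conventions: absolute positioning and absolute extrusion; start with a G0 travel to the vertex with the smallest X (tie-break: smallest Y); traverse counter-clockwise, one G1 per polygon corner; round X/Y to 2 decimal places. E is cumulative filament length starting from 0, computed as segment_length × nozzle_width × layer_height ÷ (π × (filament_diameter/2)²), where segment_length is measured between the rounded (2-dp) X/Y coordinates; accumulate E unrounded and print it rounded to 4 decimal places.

G0 X-19.50 Y7.22 Z20.60
G1 X1.28 Y-4.78 E0.7981
G1 X14.78 Y18.60 E1.6961
G1 X-6.00 Y30.60 E2.4942
G1 X-19.50 Y7.22 E3.3921

At z = 20.6 mm: the cylinder is absent (z outside [0, 20]); the sphere at (1, 8) is absent (|z−center|=14.100 > r=3); the cone at (-4, 13.5) is absent (z outside [4, 9.5]); the cube at (-3.5, -3.5) (footprint 27×24) is included at this height; Combining (union): only the 27×24 cube at (-3.5, -3.5) is present, so the union is just that shape — 1 connected region; (whole slice rotated 60° about Z — lengths, areas and connectivity unchanged). The outline is a single polygon with 4 vertices. Extrusion per mm of travel: 0.4 × 0.2 / (π × 0.875²) = 0.033260. Accumulating E over each segment gives final E = 3.3921.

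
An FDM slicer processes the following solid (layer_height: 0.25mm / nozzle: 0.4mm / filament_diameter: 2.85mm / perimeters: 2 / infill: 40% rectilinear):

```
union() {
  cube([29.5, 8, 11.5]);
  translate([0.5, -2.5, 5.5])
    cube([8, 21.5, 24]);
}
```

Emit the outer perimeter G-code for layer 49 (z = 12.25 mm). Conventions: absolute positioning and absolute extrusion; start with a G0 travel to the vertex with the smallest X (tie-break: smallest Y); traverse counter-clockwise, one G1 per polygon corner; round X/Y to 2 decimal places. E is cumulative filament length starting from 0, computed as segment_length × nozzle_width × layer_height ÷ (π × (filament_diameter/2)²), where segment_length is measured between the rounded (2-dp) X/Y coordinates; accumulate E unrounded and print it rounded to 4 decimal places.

At z = 12.25 mm: the cube does not reach this height (z outside [0, 11.5]); the cube at (0.5, -2.5) is present — its section is the full 8×21.5 rectangle; Merging all regions: only the 8×21.5 cube at (0.5, -2.5) is present, so the union is just that shape — 1 connected region. The outline is a single polygon with 4 vertices. Extrusion per mm of travel: 0.4 × 0.25 / (π × 1.425²) = 0.015675. Accumulating E over each segment gives final E = 0.9249.

G0 X0.50 Y-2.50 Z12.25
G1 X8.50 Y-2.50 E0.1254
G1 X8.50 Y19.00 E0.4624
G1 X0.50 Y19.00 E0.5878
G1 X0.50 Y-2.50 E0.9249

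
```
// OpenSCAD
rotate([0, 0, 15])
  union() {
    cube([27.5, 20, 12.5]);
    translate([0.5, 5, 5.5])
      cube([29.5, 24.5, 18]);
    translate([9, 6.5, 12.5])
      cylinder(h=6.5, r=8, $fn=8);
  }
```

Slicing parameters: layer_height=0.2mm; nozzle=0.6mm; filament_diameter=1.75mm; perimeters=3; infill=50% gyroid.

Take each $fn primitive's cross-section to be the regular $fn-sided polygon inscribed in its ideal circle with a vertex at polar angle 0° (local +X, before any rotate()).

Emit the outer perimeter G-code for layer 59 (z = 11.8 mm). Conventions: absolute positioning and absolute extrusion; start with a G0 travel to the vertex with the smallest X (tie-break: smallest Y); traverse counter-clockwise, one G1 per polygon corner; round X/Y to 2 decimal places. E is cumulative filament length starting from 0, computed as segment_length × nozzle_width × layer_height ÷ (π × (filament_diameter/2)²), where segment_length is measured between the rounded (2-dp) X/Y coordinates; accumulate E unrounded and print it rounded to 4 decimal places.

G0 X-7.15 Y28.62 Z11.80
G1 X-4.69 Y19.45 E0.4737
G1 X-5.18 Y19.32 E0.4990
G1 X0.00 Y0.00 E1.4969
G1 X26.56 Y7.12 E2.8688
G1 X25.27 Y11.95 E3.1182
G1 X27.68 Y12.59 E3.2426
G1 X21.34 Y36.26 E4.4651
G1 X-7.15 Y28.62 E5.9367

At z = 11.8 mm: the cube is present — its section is the full 27.5×20 rectangle; the cube at (0.5, 5) is present — its section is the full 29.5×24.5 rectangle; the cylinder at (9, 6.5) is absent (z outside [12.5, 19]); Merging all regions: the regions partially overlap (shared area 405.00 mm²), so overlapping operands fuse into one piece — 1 connected region; (rotated 15° about Z; rotation is an isometry so areas/perimeters/island counts are preserved). The outline is a single polygon with 8 vertices. Extrusion per mm of travel: 0.6 × 0.2 / (π × 0.875²) = 0.049890. Accumulating E over each segment gives final E = 5.9367.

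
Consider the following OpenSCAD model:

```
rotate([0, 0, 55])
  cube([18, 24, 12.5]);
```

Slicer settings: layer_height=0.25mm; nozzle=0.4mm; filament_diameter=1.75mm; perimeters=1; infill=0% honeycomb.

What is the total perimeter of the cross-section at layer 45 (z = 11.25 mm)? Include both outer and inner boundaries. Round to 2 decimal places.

84.00 mm

At z = 11.25 mm: the cube is present — its section is the full 18×24 rectangle (perimeter 84.00 mm); (whole slice rotated 55° about Z — lengths, areas and connectivity unchanged). Overall, the cross-section is a single solid region. Total boundary length (outer) = 84.00 mm.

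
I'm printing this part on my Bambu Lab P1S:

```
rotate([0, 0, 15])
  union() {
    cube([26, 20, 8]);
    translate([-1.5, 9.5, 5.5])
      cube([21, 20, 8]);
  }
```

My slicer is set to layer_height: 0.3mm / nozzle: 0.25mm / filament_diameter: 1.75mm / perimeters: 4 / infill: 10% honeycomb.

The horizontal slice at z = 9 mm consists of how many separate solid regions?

1

At z = 9 mm: the cube is absent (z outside [0, 8]); the 21×20 cube at (-1.5, 9.5) contributes its full rectangle; Combining (union): only the 21×20 cube at (-1.5, 9.5) is present, so the union is just that shape — 1 connected region; (rotated 15° about Z; rotation is an isometry so areas/perimeters/island counts are preserved). The result has 1 disconnected region.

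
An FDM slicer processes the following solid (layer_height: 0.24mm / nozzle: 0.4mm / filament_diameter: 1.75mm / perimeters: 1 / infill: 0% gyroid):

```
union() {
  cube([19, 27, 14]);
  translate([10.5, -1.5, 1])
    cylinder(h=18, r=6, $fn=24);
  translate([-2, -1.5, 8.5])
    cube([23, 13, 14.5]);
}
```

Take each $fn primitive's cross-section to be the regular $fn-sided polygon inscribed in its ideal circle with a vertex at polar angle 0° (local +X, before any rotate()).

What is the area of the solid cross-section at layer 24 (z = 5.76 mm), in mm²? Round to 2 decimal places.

586.61 mm²

At z = 5.76 mm: the cube (footprint 19×27) is included at this height (area 513.00 mm²); the r=6 cylinder at (10.5, -1.5) gives a regular 24-gon of circumradius 6 (constant along its height) (area = (24/2)·6.000²·sin(360°/24) = 111.81 mm²); the cube at (-2, -1.5) does not reach this height (z outside [8.5, 23]); Combining (union): the regions partially overlap — summed areas 624.81 mm² minus the doubly-counted overlap 38.20 mm² gives 586.61 mm² — area = 586.61 mm². Overall, the cross-section is a single solid region. Net area = 586.61 mm².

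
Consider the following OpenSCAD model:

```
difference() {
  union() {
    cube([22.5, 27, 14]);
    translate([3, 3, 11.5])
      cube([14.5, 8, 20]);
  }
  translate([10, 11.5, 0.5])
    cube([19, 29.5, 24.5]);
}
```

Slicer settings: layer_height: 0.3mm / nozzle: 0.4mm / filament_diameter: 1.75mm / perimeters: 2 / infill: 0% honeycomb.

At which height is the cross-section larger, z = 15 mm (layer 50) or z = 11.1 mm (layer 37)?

Layer 50 (z = 15): the cube does not reach this height (z outside [0, 14]); the cube at (3, 3) (footprint 14.5×8) is included at this height (area 116.00 mm²); Taking the union: only the 14.5×8 cube at (3, 3) is present, so the union is just that shape — area = 116.00 mm²; the cube at (10, 11.5) is present — its section is the full 19×29.5 rectangle (area 560.50 mm²); Taking the first minus the rest: starting from that combined region (116.00 mm²), the 19×29.5 cube at (10, 11.5) misses the remaining region (no effect) — area = 116.00 mm². So its area = 116.00 mm². Layer 37 (z = 11.1): the 22.5×27 cube contributes its full rectangle (area 607.50 mm²); the cube at (3, 3) is not intersected at this z (z outside [11.5, 31.5]); Merging all regions: only the 22.5×27 cube is present, so the union is just that shape — area = 607.50 mm²; the cube at (10, 11.5) is present — its section is the full 19×29.5 rectangle (area 560.50 mm²); Subtracting the remaining from the first: starting from that combined region (607.50 mm²), the 19×29.5 cube at (10, 11.5) partially overlaps it — only the 193.75 mm² overlap (of its 560.50 mm²) is removed, clipping the outline — area = 413.75 mm². So its area = 413.75 mm². Layer 37 is larger (413.75 vs 116.00 mm²).

layer 37 (z = 11.1 mm)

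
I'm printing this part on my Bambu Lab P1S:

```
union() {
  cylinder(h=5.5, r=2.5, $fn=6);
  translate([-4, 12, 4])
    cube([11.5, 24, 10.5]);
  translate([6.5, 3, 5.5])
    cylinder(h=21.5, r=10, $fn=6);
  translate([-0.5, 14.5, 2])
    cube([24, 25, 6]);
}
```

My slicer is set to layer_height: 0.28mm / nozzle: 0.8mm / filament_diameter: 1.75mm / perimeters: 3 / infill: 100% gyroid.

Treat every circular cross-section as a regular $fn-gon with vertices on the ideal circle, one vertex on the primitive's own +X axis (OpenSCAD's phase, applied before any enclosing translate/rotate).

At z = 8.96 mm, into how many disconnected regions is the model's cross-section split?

2

At z = 8.96 mm: the cylinder is not intersected at this z (z outside [0, 5.5]); the cube at (-4, 12) is present — its section is the full 11.5×24 rectangle; the r=10 cylinder at (6.5, 3) gives a regular 6-gon of circumradius 10 (constant along its height); the cube at (-0.5, 14.5) is not intersected at this z (z outside [2, 8]); Merging all regions: the 2 present regions are separate (no shared area or edge), so areas and boundary lengths simply add and each stays a separate island — 2 connected regions. The result has 2 disconnected regions.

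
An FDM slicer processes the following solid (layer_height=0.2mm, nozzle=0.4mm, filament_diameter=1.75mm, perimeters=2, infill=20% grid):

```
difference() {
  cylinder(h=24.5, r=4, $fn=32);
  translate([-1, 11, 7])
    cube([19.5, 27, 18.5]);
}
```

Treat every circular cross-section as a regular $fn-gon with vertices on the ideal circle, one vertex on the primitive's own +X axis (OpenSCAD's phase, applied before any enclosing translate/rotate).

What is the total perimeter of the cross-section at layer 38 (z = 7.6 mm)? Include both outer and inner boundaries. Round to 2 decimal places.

At z = 7.6 mm: the cylinder: section is a regular 32-gon, circumradius r=4 (perimeter = 2·32·4.000·sin(180°/32) = 25.09 mm); the 19.5×27 cube at (-1, 11) contributes its full rectangle (perimeter 93.00 mm); Taking the first minus the rest: starting from the r=4 cylinder, the 19.5×27 cube at (-1, 11) misses the remaining region (no effect) — boundary = 25.09 mm. Overall, the cross-section is a single solid region. Total boundary length (outer) = 25.09 mm.

25.09 mm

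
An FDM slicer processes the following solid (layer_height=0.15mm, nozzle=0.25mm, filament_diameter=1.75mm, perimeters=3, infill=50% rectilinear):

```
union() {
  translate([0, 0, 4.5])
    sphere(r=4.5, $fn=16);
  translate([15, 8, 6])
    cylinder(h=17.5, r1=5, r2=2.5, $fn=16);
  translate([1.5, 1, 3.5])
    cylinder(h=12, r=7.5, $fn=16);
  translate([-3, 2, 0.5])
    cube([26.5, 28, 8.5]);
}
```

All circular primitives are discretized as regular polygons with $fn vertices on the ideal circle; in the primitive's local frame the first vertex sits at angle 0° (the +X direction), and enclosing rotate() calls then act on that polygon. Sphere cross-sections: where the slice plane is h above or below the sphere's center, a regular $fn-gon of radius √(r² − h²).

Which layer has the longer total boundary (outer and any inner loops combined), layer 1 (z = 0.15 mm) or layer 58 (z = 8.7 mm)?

layer 58 (z = 8.7 mm)

Layer 1 (z = 0.15): the r=4.5 sphere slices to a regular 16-gon of circumradius 1.152 (√(r²−h²) with h=4.35 from center) (perimeter = 2·16·1.152·sin(180°/16) = 7.19 mm); the cone at (15, 8) does not reach this height (z outside [6, 23.5]); the cylinder at (1.5, 1) does not reach this height (z outside [3.5, 15.5]); the cube at (-3, 2) is absent (z outside [0.5, 9]); Combining (union): only the r=4.5 sphere is present, so the union is just that shape — boundary = 7.19 mm. So its perimeter = 7.19 mm. Layer 58 (z = 8.7): the r=4.5 sphere contributes a regular 16-gon of circumradius √(4.5²−4.2²) = 1.616 (perimeter = 2·16·1.616·sin(180°/16) = 10.09 mm); the cone at (15, 8) (r1=5→r2=2.5) has section circumradius 4.614 here — a regular 16-gon (perimeter = 2·16·4.614·sin(180°/16) = 28.81 mm); the r=7.5 cylinder at (1.5, 1) gives a regular 16-gon of circumradius 7.5 (constant along its height) (perimeter = 2·16·7.500·sin(180°/16) = 46.82 mm); the cube at (-3, 2) is present — its section is the full 26.5×28 rectangle (perimeter 109.00 mm); Taking the union: the regions partially overlap (shared area 135.44 mm²), so the edge portions inside another operand are dropped and the merged outline is re-measured after clipping — boundary = 123.61 mm. So its perimeter = 123.61 mm. Layer 58 is larger (123.61 vs 7.19 mm).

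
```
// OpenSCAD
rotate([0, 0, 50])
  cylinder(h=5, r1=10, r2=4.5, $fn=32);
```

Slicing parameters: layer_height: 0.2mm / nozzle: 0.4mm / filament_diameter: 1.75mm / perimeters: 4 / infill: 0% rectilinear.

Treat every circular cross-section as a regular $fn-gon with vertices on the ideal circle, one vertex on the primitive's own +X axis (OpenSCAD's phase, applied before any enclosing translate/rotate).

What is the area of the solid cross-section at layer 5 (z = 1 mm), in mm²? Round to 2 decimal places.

At z = 1 mm: the cone: at t=0.200 of its height the radius interpolates to r₁+(r₂−r₁)t = 8.900, giving a regular 32-gon of that circumradius (area = (32/2)·8.900²·sin(360°/32) = 247.25 mm²); (whole slice rotated 50° about Z — lengths, areas and connectivity unchanged). Overall, the cross-section is a single solid region. Net area = 247.25 mm².

247.25 mm²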